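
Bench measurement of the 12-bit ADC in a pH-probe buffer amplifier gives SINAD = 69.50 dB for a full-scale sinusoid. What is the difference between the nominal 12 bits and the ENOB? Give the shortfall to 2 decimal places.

0.75 bits

Effective bits = (69.50 − 1.76)/6.02 = 11.2525.
Lost resolution: 12 − 11.2525 = 0.7475 bits.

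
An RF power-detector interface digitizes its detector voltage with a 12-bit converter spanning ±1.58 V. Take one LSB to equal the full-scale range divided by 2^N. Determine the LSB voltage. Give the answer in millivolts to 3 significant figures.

0.771 mV

Full-scale range = 1.58 V − (-1.58 V) = 3.16 V.
Number of codes = 2^12 = 4096.
LSB = 3.16 V / 2^12 = 0.771 mV.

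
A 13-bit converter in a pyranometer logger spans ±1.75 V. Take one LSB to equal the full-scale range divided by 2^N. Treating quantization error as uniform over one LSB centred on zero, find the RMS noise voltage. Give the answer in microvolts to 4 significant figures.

123.3 µV

Range = 1.75 − (-1.75) = 3.5 V.
LSB = 3.5 V / 2^13 = 427.246 µV.
RMS of a uniform error over width LSB is LSB/√12 = 123.3 µV.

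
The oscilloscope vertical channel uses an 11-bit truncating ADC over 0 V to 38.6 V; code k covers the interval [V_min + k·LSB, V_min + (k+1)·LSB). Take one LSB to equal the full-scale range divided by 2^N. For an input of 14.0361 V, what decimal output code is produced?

744

V_FS = 38.6 V. LSB = 38.6 V / 2^11 ≈ 18.85 mV.
V_in − V_min = 14.0361 − (0) = 14.0361 V.
Divide by LSB: 14.0361 × 2048/38.6 = 744.7133.
Truncating gives code 744.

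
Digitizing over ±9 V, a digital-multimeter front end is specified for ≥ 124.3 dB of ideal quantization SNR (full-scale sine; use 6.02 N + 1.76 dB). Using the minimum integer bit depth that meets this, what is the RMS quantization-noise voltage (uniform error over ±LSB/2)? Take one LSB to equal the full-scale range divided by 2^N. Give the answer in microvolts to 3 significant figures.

Span: 9 V − (-9 V) = 18 V.
Solving 6.02 N ≥ 124.3 − 1.76: N ≥ 20.355. Round up → N = 21.
LSB = 18 V / 2^21 = 8.5831 µV.
σ_q = LSB/√12 = 8.5831 µV/3.4641 = 2.48 µV.

2.48 µV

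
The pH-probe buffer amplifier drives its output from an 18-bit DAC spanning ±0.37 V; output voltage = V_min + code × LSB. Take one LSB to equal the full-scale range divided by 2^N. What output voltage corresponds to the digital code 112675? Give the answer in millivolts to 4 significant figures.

-51.93 mV

The full-scale span is 0.37 − (-0.37) = 0.74 V. LSB = 0.74 V / 2^18.
Output = V_min + (112675/262144) × range = -0.37 + 0.429821 × 0.74 V
      = -0.37 V + 0.318068 V = -0.0519324 V.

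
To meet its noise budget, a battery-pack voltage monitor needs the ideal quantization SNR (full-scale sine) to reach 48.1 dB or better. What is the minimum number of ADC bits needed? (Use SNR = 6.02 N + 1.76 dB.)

8 bits

6.02 N + 1.76 ≥ 48.1 gives N ≥ 7.698, so the minimum integer is 8.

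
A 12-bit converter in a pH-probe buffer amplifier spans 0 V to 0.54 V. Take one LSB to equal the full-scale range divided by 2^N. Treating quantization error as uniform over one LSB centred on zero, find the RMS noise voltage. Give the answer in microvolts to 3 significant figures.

38.1 µV

Span = 0.54 V.
One LSB is 0.54 V / 4096 = 131.84 µV.
For a uniform distribution on [−LSB/2, +LSB/2], V_rms = LSB/√12 = 131.84 µV/3.4641 = 38.1 µV.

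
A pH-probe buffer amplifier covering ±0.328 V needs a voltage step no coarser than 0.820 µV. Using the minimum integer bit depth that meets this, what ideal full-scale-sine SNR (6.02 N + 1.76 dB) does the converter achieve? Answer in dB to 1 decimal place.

122.2 dB

The full-scale span is 0.328 − (-0.328) = 0.656 V.
0.656 V / 0.820 µV = 800000. Since 2^19 = 524288 and 2^20 = 1048576, N = 20.
Ideal SNR at N = 20: 6.02·20 + 1.76 = 122.2 dB.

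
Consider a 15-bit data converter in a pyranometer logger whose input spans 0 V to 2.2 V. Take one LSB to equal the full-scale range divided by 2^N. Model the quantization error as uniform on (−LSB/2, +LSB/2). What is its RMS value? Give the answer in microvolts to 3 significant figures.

V_FS = 2.2 V.
Step size = 2.2/32768 V = 67.139 µV.
RMS of a uniform error over width LSB is LSB/√12 = 19.4 µV.

19.4 µV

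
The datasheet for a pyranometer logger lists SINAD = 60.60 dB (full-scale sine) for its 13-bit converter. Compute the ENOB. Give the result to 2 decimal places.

ENOB = (60.60 − 1.76)/6.02 = 9.7741 bits.

9.77 bits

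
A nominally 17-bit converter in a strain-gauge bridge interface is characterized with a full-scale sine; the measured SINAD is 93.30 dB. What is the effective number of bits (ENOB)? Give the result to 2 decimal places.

15.21 bits

ENOB = (SINAD − 1.76) / 6.02 = (93.30 − 1.76) / 6.02 = 91.54 / 6.02 = 15.2060.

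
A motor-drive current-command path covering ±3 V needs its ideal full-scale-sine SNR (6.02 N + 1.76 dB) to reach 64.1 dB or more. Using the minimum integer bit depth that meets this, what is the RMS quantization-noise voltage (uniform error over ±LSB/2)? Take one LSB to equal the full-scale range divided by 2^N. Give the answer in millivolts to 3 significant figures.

Span: 3 V − (-3 V) = 6 V.
Solving 6.02 N ≥ 64.1 − 1.76: N ≥ 10.355. Round up → N = 11.
One LSB is 6 V / 2048 = 2.9297 mV.
σ_q = LSB/√12 = 2.9297 mV/3.4641 = 0.846 mV.

0.846 mV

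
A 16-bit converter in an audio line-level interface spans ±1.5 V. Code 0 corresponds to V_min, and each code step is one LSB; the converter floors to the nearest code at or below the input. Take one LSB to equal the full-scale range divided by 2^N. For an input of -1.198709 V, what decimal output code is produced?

The full-scale span is 1.5 − (-1.5) = 3 V. LSB = 3 V / 2^16 ≈ 45.78 µV.
(V_in − V_min) × 2^16/range = (-1.198709 − (-1.5)) × 65536/3 = 6581.802.
Floor → code = 6581.

6581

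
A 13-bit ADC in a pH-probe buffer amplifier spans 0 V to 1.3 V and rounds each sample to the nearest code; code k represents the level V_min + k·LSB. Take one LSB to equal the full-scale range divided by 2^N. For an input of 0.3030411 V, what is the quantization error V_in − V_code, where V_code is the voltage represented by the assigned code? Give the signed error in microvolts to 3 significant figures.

−59.5 µV

Range is 1.3 V. LSB = 1.3 V / 2^13 ≈ 158.7 µV.
(V_in − V_min)/LSB = (0.3030411 − (0)) × 8192/1.3 = 1909.6251 → nearest code k = 1910.
Reconstructed level: 0 + 1910 × 1.3/8192 V = 0.3031005859 V.
e = 0.3030411 − (0.3031005859) = −59.5 µV.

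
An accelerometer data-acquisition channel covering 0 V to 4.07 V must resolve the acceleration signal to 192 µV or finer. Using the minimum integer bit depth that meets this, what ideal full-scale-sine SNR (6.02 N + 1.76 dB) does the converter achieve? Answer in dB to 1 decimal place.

92.1 dB

Span = 4.07 V.
Levels needed ≥ 4.07/192 µV = 21200. 2^15 = 32768 suffices, so N_min = 15.
Ideal SNR at N = 15: 6.02·15 + 1.76 = 92.1 dB.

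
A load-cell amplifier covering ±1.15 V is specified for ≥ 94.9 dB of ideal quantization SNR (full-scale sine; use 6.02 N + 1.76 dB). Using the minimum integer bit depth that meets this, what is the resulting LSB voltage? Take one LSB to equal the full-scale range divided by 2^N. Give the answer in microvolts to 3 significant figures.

35.1 µV

The full-scale span is 1.15 − (-1.15) = 2.3 V.
Solving 6.02 N ≥ 94.9 − 1.76: N ≥ 15.472. Round up → N = 16.
One LSB is 2.3 V / 65536 = 35.1 µV.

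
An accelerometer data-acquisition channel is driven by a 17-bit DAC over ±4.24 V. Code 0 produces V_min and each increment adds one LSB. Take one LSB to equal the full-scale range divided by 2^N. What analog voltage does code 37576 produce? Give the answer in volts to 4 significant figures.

-1.809 V

Range = 4.24 − (-4.24) = 8.48 V. LSB = 8.48 V / 2^17.
V_out = -4.24 + 37576 × (8.48/131072) V
      = -4.24 V + 2.43106 V = -1.80894 V.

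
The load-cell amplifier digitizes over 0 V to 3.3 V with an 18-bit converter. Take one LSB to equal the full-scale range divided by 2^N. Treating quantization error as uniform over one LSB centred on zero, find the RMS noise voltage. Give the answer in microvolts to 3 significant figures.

3.63 µV

Span = 3.3 V.
LSB = 3.3 V / 2^18 = 12.589 µV.
σ_q = LSB/√12 = 12.589 µV/3.4641 = 3.63 µV.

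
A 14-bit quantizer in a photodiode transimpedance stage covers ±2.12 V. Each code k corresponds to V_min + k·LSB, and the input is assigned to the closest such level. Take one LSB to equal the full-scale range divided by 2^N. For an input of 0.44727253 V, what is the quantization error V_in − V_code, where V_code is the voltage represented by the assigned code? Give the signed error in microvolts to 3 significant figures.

+85.0 µV

The full-scale span is 2.12 − (-2.12) = 4.24 V. LSB = 4.24 V / 2^14 ≈ 258.8 µV.
Position in LSBs: (0.44727253 − (-2.12)) × 16384/4.24 = 9920.3286; rounding gives k = 9920.
V_code = V_min + k × range/2^14 = -2.12 + 9920 × 4.24/16384 = 0.44718750000 V.
e = 0.44727253 − (0.44718750000) = +85.0 µV.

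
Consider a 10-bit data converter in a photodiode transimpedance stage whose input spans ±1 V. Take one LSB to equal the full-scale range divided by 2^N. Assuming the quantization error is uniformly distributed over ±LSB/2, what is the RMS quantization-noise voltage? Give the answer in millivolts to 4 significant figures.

Full-scale range = 1 V − (-1 V) = 2 V.
One LSB is 2 V / 1024 = 1.95313 mV.
For a uniform distribution on [−LSB/2, +LSB/2], V_rms = LSB/√12 = 1.95313 mV/3.4641 = 0.5638 mV.

0.5638 mV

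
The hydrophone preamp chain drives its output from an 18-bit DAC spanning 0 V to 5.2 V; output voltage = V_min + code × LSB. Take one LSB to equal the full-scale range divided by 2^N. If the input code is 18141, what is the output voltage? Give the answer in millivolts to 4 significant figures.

Full-scale range = 5.2 V. LSB = 5.2 V / 2^18.
V_out = 0 + 18141 × (5.2/262144) V
      = 0 + 0.359853 = 0.359853 V.

359.9 mV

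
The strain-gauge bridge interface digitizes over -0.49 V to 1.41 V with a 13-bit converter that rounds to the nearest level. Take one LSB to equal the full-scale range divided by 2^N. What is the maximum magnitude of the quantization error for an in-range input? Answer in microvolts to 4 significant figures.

Full-scale range = 1.41 V − (-0.49 V) = 1.9 V.
LSB = 1.9 V / 2^13 = 231.934 µV.
Worst-case error for round-to-nearest is half an LSB: 116.0 µV.

116.0 µV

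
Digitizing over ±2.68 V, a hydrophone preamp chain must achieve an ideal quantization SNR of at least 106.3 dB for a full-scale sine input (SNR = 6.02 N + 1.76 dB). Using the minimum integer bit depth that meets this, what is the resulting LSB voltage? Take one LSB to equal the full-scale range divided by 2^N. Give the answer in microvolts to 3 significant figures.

Span: 2.68 V − (-2.68 V) = 5.36 V.
N ≥ (106.3 − 1.76)/6.02 = 17.365 → N_min = 18.
LSB = 5.36 V / 2^18 = 20.4 µV.

20.4 µV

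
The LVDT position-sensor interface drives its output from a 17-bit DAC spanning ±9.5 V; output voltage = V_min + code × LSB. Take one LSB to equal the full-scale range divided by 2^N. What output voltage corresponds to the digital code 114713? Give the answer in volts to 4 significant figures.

7.129 V

The full-scale span is 9.5 − (-9.5) = 19 V. LSB = 19 V / 2^17.
Output = V_min + (114713/131072) × range = -9.5 + 0.875191 × 19 V
      = -9.5 + 16.6286 = 7.12862 V.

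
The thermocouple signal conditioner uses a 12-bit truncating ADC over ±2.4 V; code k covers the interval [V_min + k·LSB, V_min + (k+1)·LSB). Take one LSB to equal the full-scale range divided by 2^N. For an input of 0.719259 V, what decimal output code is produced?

2661

Full-scale range = 2.4 V − (-2.4 V) = 4.8 V. LSB = 4.8 V / 2^12 ≈ 1.172 mV.
V_in − V_min = 0.719259 − (-2.4) = 3.119259 V.
Divide by LSB: 3.119259 × 4096/4.8 = 2661.7677.
Truncating gives code 2661.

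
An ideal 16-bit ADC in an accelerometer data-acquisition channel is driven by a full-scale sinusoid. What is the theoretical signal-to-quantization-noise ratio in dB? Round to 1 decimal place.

For an ideal N-bit converter with full-scale sine input, SNR = 6.02 N + 1.76 dB. SNR = 6.02 × 16 + 1.76 = 96.32 + 1.76 = 98.08 dB.

98.1 dB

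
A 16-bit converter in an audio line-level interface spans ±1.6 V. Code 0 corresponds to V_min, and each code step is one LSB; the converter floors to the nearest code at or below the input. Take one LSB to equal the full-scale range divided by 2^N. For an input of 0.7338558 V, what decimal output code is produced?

47797

Full-scale range = 1.6 V − (-1.6 V) = 3.2 V. LSB = 3.2 V / 2^16 ≈ 48.83 µV.
code = ⌊(V_in − V_min)/LSB⌋ = ⌊(V_in − V_min) × 2^16 / range⌋
     = ⌊(0.7338558 − (-1.6)) × 65536 / 3.2⌋ = ⌊2.3338558 × 65536/3.2⌋
     = ⌊47797.367⌋ = 47797.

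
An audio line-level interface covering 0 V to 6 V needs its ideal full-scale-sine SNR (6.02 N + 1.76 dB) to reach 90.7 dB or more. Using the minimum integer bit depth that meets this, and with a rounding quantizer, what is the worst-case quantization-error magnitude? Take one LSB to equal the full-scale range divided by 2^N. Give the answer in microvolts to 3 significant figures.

Span = 6 V.
6.02 N + 1.76 ≥ 90.7 gives N ≥ 14.774, so the minimum integer is 15.
LSB = 6 V / 2^15 = 183.11 µV.
Max error for round-to-nearest is LSB/2 = 91.6 µV.

91.6 µV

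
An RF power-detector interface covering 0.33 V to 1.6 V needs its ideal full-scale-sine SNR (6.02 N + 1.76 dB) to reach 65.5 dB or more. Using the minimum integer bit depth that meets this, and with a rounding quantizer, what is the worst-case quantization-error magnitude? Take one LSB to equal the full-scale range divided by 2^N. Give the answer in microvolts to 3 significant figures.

Range = 1.6 − (0.33) = 1.27 V.
Solving 6.02 N ≥ 65.5 − 1.76: N ≥ 10.588. Round up → N = 11.
LSB = 1.27 V ÷ 2^11 = 1.27/2048 V = 0.62012 mV.
|e|_max = LSB/2 = 310 µV.

310 µV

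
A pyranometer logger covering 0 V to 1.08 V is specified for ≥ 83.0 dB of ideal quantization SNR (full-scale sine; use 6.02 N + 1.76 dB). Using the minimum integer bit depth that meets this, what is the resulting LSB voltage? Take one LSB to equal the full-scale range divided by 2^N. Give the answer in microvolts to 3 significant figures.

65.9 µV

Range is 1.08 V.
Required N = ⌈(83.0 − 1.76)/6.02⌉ = ⌈13.495⌉ = 14.
LSB = 1.08 V / 2^14 = 65.9 µV.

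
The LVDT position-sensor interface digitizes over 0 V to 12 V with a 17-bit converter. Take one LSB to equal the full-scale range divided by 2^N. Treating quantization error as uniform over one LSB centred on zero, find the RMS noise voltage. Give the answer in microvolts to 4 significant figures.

26.43 µV

V_FS = 12 V.
LSB = 12 V / 2^17 = 91.5527 µV.
σ_q = LSB/√12 = 91.5527 µV/3.4641 = 26.43 µV.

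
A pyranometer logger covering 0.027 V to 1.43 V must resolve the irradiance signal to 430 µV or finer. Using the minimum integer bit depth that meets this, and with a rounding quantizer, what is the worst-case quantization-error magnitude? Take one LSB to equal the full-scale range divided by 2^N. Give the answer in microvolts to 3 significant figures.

171 µV

Range = 1.43 − (0.027) = 1.403 V.
Required number of levels: 1.403/430 µV = 3262.8; smallest N with 2^N ≥ that is 12.
One LSB is 1.403 V / 4096 = 342.53 µV.
Half an LSB is 171 µV.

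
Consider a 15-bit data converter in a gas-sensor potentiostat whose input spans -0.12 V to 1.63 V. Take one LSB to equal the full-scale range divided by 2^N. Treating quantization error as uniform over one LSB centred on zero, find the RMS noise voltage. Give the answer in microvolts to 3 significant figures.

15.4 µV

Range = 1.63 − (-0.12) = 1.75 V.
LSB = 1.75 V / 2^15 = 53.406 µV.
RMS of a uniform error over width LSB is LSB/√12 = 15.4 µV.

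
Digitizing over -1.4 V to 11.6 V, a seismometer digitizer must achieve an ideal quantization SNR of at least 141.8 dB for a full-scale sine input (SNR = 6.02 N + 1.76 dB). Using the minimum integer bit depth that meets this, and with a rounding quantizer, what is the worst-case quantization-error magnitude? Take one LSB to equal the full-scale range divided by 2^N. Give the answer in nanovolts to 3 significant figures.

Range = 11.6 − (-1.4) = 13 V.
Required N = ⌈(141.8 − 1.76)/6.02⌉ = ⌈23.262⌉ = 24.
LSB = 13 V ÷ 2^24 = 13/16777216 V = 0.77486 µV.
Half an LSB is 387 nV.

387 nV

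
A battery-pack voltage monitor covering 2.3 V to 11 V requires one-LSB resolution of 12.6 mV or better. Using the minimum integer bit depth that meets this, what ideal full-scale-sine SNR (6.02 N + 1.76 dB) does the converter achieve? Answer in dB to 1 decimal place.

62.0 dB

The full-scale span is 11 − (2.3) = 8.7 V.
Required number of levels: 8.7/12.6 mV = 690.48; smallest N with 2^N ≥ that is 10.
6.02(10) + 1.76 = 61.96 dB.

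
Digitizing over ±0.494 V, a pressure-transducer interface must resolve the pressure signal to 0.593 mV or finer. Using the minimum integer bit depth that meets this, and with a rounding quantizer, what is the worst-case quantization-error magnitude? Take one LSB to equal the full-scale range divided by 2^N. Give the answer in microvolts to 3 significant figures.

Span: 0.494 V − (-0.494 V) = 0.988 V.
0.988 V / 0.593 mV = 1666. Since 2^10 = 1024 and 2^11 = 2048, N = 11.
Step size = 0.988/2048 V = 482.42 µV.
Half an LSB is 241 µV.

241 µV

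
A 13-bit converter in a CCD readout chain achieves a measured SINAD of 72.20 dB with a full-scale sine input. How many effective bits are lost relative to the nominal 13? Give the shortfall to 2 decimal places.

Effective bits = (72.20 − 1.76)/6.02 = 11.7010.
13 − 11.7010 = 1.30 bits below nominal.

1.30 bits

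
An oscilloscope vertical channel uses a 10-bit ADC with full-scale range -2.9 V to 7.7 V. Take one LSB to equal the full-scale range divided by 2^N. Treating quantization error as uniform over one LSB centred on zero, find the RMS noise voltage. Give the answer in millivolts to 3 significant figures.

The full-scale span is 7.7 − (-2.9) = 10.6 V.
One LSB is 10.6 V / 1024 = 10.352 mV.
RMS of a uniform error over width LSB is LSB/√12 = 2.99 mV.

2.99 mV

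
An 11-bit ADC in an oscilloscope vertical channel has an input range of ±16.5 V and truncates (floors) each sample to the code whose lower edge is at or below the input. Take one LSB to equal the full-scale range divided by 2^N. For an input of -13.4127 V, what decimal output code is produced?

191

Range = 16.5 − (-16.5) = 33 V. LSB = 33 V / 2^11 ≈ 16.11 mV.
V_in − V_min = -13.4127 − (-16.5) = 3.0873 V.
Divide by LSB: 3.0873 × 2048/33 = 191.5997.
Truncating gives code 191.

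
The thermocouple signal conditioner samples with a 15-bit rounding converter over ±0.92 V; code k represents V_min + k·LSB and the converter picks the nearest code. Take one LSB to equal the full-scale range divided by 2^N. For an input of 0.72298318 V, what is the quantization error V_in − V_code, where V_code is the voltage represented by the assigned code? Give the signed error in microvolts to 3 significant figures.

+21.8 µV

Range = 0.92 − (-0.92) = 1.84 V. LSB = 1.84 V / 2^15 ≈ 56.15 µV.
Position in LSBs: (0.72298318 − (-0.92)) × 32768/1.84 = 29259.3874; rounding gives k = 29259.
V_code = -0.92 + (29259/32768) × 1.84 = 0.72296142578 V.
e = 0.72298318 − (0.72296142578) = +21.8 µV.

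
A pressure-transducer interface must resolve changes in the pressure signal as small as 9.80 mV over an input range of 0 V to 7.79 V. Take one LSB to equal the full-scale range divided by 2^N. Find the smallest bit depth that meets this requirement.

Span = 7.79 V.
Need 2^N ≥ 7.79 V / 9.80 mV = 794.9 → N_min = 10.

10 bits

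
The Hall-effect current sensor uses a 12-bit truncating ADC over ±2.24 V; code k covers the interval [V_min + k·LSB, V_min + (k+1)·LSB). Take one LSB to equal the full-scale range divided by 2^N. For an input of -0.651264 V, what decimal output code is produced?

Full-scale range = 2.24 V − (-2.24 V) = 4.48 V. LSB = 4.48 V / 2^12 ≈ 1.094 mV.
(V_in − V_min) × 2^12/range = (-0.651264 − (-2.24)) × 4096/4.48 = 1452.559.
Floor → code = 1452.

1452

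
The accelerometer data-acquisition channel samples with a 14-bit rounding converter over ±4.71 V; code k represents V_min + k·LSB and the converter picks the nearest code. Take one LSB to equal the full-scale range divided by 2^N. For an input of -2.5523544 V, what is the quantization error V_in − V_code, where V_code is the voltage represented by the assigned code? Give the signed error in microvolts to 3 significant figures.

−146 µV

Full-scale range = 4.71 V − (-4.71 V) = 9.42 V. LSB = 9.42 V / 2^14 ≈ 0.5750 mV.
Position in LSBs: (-2.5523544 − (-4.71)) × 16384/9.42 = 3752.7458; rounding gives k = 3753.
V_code = -4.71 + (3753/16384) × 9.42 = -2.5522082520 V.
V_in − V_code = -2.5523544 − (-2.5522082520) = −146 µV.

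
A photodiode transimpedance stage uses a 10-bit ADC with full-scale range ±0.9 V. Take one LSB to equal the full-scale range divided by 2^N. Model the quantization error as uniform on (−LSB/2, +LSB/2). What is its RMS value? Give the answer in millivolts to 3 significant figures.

Range = 0.9 − (-0.9) = 1.8 V.
One LSB is 1.8 V / 1024 = 1.7578 mV.
V_rms = LSB/√12 = 1.7578 mV / √12 = 0.507 mV.

0.507 mV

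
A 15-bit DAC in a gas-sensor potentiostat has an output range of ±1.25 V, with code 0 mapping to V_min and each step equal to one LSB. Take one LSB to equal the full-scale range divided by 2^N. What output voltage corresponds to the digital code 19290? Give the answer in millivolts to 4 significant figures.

The full-scale span is 1.25 − (-1.25) = 2.5 V. LSB = 2.5 V / 2^15.
V_out = V_min + code × LSB = -1.25 V + 19290 × 2.5 V / 32768
      = -1.25 V + 1.47171 V = 0.221710 V.

221.7 mV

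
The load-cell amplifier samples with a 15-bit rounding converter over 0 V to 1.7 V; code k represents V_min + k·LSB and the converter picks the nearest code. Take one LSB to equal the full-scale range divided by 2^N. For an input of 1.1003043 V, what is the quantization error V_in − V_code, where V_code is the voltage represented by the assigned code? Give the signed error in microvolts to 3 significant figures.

Full-scale range = 1.7 V. LSB = 1.7 V / 2^15 ≈ 51.88 µV.
Position in LSBs: (1.1003043 − (0)) × 32768/1.7 = 21208.6890; rounding gives k = 21209.
V_code = V_min + k × range/2^15 = 0 + 21209 × 1.7/32768 = 1.1003204346 V.
V_in − V_code = 1.1003043 − (1.1003204346) = −16.1 µV.

−16.1 µV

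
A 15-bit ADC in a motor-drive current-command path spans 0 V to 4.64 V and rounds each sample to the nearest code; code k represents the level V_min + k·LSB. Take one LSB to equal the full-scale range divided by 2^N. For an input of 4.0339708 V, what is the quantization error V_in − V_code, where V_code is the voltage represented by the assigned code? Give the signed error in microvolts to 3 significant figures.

+25.5 µV

Full-scale range = 4.64 V. LSB = 4.64 V / 2^15 ≈ 141.6 µV.
Position in LSBs: (4.0339708 − (0)) × 32768/4.64 = 28488.1800; rounding gives k = 28488.
V_code = 0 + (28488/32768) × 4.64 = 4.0339453125 V.
e = 4.0339708 − (4.0339453125) = +25.5 µV.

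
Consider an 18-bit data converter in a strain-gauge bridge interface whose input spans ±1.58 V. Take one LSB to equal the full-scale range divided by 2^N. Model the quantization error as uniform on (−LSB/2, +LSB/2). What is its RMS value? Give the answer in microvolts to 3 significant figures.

Range = 1.58 − (-1.58) = 3.16 V.
LSB = 3.16 V ÷ 2^18 = 3.16/262144 V = 12.054 µV.
For a uniform distribution on [−LSB/2, +LSB/2], V_rms = LSB/√12 = 12.054 µV/3.4641 = 3.48 µV.

3.48 µV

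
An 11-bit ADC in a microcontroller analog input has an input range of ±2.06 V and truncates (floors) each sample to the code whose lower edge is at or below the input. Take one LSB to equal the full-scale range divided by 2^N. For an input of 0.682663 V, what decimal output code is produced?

1363

Span: 2.06 V − (-2.06 V) = 4.12 V. LSB = 4.12 V / 2^11 ≈ 2.012 mV.
V_in − V_min = 0.682663 − (-2.06) = 2.742663 V.
Divide by LSB: 2.742663 × 2048/4.12 = 1363.3432.
Truncating gives code 1363.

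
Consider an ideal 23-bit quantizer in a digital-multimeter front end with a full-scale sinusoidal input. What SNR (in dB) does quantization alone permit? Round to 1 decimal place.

140.2 dB

For an ideal N-bit converter with full-scale sine input, SNR = 6.02 N + 1.76 dB. SNR = 6.02 × 23 + 1.76 = 138.46 + 1.76 = 140.22 dB.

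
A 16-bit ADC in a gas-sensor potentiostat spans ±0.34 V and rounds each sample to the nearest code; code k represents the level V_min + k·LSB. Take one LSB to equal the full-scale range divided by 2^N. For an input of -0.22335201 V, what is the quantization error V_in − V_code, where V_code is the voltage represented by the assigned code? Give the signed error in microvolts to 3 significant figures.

Range = 0.34 − (-0.34) = 0.68 V. LSB = 0.68 V / 2^16 ≈ 10.38 µV.
(V_in − V_min)/LSB = (-0.22335201 − (-0.34)) × 65536/0.68 = 11242.1216 → nearest code k = 11242.
V_code = -0.34 + (11242/65536) × 0.68 = -0.22335327148 V.
V_in − V_code = -0.22335201 − (-0.22335327148) = +1.26 µV.

+1.26 µV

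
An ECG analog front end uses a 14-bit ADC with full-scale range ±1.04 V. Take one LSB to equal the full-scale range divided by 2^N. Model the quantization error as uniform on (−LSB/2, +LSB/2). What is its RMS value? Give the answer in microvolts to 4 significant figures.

36.65 µV

Span: 1.04 V − (-1.04 V) = 2.08 V.
Step size = 2.08/16384 V = 126.953 µV.
For a uniform distribution on [−LSB/2, +LSB/2], V_rms = LSB/√12 = 126.953 µV/3.4641 = 36.65 µV.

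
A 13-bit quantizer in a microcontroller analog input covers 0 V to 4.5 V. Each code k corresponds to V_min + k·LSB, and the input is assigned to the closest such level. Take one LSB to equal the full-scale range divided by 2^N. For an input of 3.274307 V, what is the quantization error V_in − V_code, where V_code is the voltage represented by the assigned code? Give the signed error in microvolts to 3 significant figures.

−168 µV

Span = 4.5 V. LSB = 4.5 V / 2^13 ≈ 0.5493 mV.
(V_in − V_min)/LSB = (3.274307 − (0)) × 8192/4.5 = 5960.6940 → nearest code k = 5961.
V_code = 0 + (5961/8192) × 4.5 = 3.274475098 V.
V_in − V_code = 3.274307 − (3.274475098) = −168 µV.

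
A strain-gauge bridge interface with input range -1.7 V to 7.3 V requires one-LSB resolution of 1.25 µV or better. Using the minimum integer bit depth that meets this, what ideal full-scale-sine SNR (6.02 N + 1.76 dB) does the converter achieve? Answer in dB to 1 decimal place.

140.2 dB

Range = 7.3 − (-1.7) = 9 V.
9 V / 1.25 µV = 7.200e6. Since 2^22 = 4194304 and 2^23 = 8388608, N = 23.
Ideal SNR at N = 23: 6.02·23 + 1.76 = 140.2 dB.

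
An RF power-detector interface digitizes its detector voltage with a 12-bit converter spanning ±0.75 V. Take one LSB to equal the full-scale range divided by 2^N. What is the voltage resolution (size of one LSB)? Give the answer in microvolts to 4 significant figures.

Full-scale range = 0.75 V − (-0.75 V) = 1.5 V.
2^12 = 4096 levels.
LSB = 1.5 V / 2^12 = 366.2 µV.

366.2 µV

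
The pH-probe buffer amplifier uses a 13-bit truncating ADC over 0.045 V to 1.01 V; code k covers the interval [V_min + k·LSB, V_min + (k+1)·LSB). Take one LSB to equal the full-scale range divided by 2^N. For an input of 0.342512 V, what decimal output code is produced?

2525

Full-scale range = 1.01 V − (0.045 V) = 0.965 V. LSB = 0.965 V / 2^13 ≈ 117.8 µV.
V_in − V_min = 0.342512 − (0.045) = 0.297512 V.
Divide by LSB: 0.297512 × 8192/0.965 = 2525.6148.
Truncating gives code 2525.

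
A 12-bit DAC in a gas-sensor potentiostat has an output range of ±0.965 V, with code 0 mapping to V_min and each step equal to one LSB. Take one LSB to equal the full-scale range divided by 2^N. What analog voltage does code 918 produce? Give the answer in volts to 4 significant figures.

-0.5324 V

The full-scale span is 0.965 − (-0.965) = 1.93 V. LSB = 1.93 V / 2^12.
V_out = V_min + code × LSB = -0.965 V + 918 × 1.93 V / 4096
      = -0.965 V + 0.432554 V = -0.532446 V.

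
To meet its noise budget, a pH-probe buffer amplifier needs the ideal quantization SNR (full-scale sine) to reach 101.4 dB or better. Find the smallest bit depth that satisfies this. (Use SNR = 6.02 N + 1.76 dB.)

N ≥ (101.4 − 1.76)/6.02 = 16.551 → N_min = 17.

17 bits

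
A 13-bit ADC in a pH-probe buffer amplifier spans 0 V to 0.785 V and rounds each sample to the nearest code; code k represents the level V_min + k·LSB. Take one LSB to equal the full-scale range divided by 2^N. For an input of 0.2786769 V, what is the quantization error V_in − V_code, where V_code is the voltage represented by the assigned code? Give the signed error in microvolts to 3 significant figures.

+17.2 µV

V_FS = 0.785 V. LSB = 0.785 V / 2^13 ≈ 95.83 µV.
(0.2786769 − (0)) / LSB = 0.2786769 × 8192/0.785 = 2908.1798. Nearest integer: k = 2908.
V_code = 0 + (2908/8192) × 0.785 = 0.2786596680 V.
e = 0.2786769 − (0.2786596680) = +17.2 µV.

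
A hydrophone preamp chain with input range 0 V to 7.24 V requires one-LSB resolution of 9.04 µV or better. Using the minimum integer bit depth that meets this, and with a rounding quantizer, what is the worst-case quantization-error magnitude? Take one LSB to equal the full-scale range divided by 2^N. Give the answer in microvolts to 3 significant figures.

3.45 µV

Span = 7.24 V.
Levels needed ≥ 7.24/9.04 µV = 800900. 2^20 = 1048576 suffices, so N_min = 20.
One LSB is 7.24 V / 1048576 = 6.9046 µV.
|e|_max = LSB/2 = 3.45 µV.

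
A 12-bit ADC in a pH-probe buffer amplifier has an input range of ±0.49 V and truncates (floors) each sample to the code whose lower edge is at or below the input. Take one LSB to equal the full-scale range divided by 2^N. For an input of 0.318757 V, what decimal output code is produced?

3380

Range = 0.49 − (-0.49) = 0.98 V. LSB = 0.98 V / 2^12 ≈ 239.3 µV.
code = ⌊(V_in − V_min)/LSB⌋ = ⌊(V_in − V_min) × 2^12 / range⌋
     = ⌊(0.318757 − (-0.49)) × 4096 / 0.98⌋ = ⌊0.808757 × 4096/0.98⌋
     = ⌊3380.274⌋ = 3380.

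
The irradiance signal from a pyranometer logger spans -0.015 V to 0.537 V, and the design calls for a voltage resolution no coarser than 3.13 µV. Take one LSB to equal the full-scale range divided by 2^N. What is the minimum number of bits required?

18 bits

The full-scale span is 0.537 − (-0.015) = 0.552 V.
0.552 V / 3.13 µV = 176400. Since 2^17 = 131072 and 2^18 = 262144, N = 18.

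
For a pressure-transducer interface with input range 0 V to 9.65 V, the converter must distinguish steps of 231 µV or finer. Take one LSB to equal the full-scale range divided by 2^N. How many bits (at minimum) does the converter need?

Span = 9.65 V.
Required number of levels: 9.65/231 µV = 41775; smallest N with 2^N ≥ that is 16.

16 bits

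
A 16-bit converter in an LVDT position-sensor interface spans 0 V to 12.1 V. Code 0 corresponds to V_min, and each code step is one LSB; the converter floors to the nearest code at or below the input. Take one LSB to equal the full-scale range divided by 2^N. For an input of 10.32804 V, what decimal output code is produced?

V_FS = 12.1 V. LSB = 12.1 V / 2^16 ≈ 184.6 µV.
(V_in − V_min) × 2^16/range = (10.32804 − (0)) × 65536/12.1 = 55938.713.
Floor → code = 55938.

55938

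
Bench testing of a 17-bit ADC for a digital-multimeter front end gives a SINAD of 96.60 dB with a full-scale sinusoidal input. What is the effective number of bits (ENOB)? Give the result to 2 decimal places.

Inverting SNR = 6.02 N + 1.76: N_eff = (96.60 − 1.76)/6.02 = 15.7542.

15.75 bits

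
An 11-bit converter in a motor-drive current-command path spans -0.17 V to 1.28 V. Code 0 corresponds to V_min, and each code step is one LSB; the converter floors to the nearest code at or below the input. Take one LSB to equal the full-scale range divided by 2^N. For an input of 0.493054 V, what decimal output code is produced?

936

Span: 1.28 V − (-0.17 V) = 1.45 V. LSB = 1.45 V / 2^11 ≈ 0.7080 mV.
V_in − V_min = 0.493054 − (-0.17) = 0.663054 V.
Divide by LSB: 0.663054 × 2048/1.45 = 936.5066.
Truncating gives code 936.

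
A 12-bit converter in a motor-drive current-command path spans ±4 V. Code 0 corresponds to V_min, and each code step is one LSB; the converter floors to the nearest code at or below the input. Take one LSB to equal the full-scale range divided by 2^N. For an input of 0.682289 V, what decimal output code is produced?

2397

Range = 4 − (-4) = 8 V. LSB = 8 V / 2^12 ≈ 1.953 mV.
(V_in − V_min) × 2^12/range = (0.682289 − (-4)) × 4096/8 = 2397.332.
Floor → code = 2397.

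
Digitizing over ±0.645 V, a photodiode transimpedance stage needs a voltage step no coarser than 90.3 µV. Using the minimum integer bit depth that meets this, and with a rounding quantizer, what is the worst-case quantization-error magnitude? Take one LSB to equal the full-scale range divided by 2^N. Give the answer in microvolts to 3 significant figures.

39.4 µV

The full-scale span is 0.645 − (-0.645) = 1.29 V.
Required number of levels: 1.29/90.3 µV = 14286; smallest N with 2^N ≥ that is 14.
Step size = 1.29/16384 V = 78.735 µV.
Max error for round-to-nearest is LSB/2 = 39.4 µV.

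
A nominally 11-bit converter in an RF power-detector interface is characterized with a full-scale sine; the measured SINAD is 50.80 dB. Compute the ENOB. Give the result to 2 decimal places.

8.15 bits

ENOB = (SINAD − 1.76) / 6.02 = (50.80 − 1.76) / 6.02 = 49.04 / 6.02 = 8.1462.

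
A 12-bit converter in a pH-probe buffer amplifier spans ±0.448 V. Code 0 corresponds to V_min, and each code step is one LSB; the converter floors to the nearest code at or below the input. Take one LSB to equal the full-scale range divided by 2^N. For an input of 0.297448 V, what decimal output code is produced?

3407

Range = 0.448 − (-0.448) = 0.896 V. LSB = 0.896 V / 2^12 ≈ 218.8 µV.
V_in − V_min = 0.297448 − (-0.448) = 0.745448 V.
Divide by LSB: 0.745448 × 4096/0.896 = 3407.7623.
Truncating gives code 3407.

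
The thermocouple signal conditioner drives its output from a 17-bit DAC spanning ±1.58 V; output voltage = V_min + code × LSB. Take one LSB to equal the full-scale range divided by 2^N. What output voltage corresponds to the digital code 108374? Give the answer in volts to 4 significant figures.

Full-scale range = 1.58 V − (-1.58 V) = 3.16 V. LSB = 3.16 V / 2^17.
Output = V_min + (108374/131072) × range = -1.58 + 0.826828 × 3.16 V
      = -1.58 + 2.61278 = 1.03278 V.

1.033 V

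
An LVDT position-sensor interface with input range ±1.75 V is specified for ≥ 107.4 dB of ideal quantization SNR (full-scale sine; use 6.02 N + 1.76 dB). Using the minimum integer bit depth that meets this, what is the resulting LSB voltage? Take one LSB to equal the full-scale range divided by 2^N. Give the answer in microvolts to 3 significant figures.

Full-scale range = 1.75 V − (-1.75 V) = 3.5 V.
6.02 N + 1.76 ≥ 107.4 gives N ≥ 17.548, so the minimum integer is 18.
One LSB is 3.5 V / 262144 = 13.4 µV.

13.4 µV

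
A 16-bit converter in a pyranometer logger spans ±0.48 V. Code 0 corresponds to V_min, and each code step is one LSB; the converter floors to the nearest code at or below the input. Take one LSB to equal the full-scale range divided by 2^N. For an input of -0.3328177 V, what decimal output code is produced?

Full-scale range = 0.48 V − (-0.48 V) = 0.96 V. LSB = 0.96 V / 2^16 ≈ 14.65 µV.
code = ⌊(V_in − V_min)/LSB⌋ = ⌊(V_in − V_min) × 2^16 / range⌋
     = ⌊(-0.3328177 − (-0.48)) × 65536 / 0.96⌋ = ⌊0.1471823 × 65536/0.96⌋
     = ⌊10047.645⌋ = 10047.

10047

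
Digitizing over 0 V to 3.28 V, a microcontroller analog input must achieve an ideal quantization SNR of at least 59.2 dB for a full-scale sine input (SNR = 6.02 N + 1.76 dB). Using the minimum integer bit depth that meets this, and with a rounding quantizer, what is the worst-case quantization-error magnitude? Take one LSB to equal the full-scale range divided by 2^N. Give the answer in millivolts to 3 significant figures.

Full-scale range = 3.28 V.
Solving 6.02 N ≥ 59.2 − 1.76: N ≥ 9.542. Round up → N = 10.
LSB = 3.28 V ÷ 2^10 = 3.28/1024 V = 3.2031 mV.
|e|_max = LSB/2 = 1.60 mV.

1.60 mV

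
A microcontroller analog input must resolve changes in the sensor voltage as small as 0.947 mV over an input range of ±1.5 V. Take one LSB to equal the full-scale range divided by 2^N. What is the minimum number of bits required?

Full-scale range = 1.5 V − (-1.5 V) = 3 V.
Need 2^N ≥ 3 V / 0.947 mV = 3168 → N_min = 12.

12 bits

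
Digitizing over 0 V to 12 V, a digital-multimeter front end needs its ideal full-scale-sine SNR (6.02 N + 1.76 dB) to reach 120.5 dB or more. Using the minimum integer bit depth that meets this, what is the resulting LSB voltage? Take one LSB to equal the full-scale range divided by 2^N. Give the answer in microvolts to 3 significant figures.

11.4 µV

Span = 12 V.
N ≥ (120.5 − 1.76)/6.02 = 19.724 → N_min = 20.
LSB = 12 V ÷ 2^20 = 12/1048576 V = 11.4 µV.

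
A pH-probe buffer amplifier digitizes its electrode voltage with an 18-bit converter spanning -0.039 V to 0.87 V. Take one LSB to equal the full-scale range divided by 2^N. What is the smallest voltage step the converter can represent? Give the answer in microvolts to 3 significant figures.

3.47 µV

Range = 0.87 − (-0.039) = 0.909 V.
Number of codes = 2^18 = 262144.
LSB = 0.909 V / 2^18 = 3.47 µV.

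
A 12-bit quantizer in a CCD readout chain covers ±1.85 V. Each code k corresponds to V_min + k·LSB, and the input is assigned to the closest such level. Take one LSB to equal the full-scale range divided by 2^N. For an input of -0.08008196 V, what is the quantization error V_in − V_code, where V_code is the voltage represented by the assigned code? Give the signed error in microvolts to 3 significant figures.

Span: 1.85 V − (-1.85 V) = 3.7 V. LSB = 3.7 V / 2^12 ≈ 0.9033 mV.
(V_in − V_min)/LSB = (-0.08008196 − (-1.85)) × 4096/3.7 = 1959.3471 → nearest code k = 1959.
Reconstructed level: -1.85 + 1959 × 3.7/4096 V = -0.08039550781 V.
e = -0.08008196 − (-0.08039550781) = +314 µV.

+314 µV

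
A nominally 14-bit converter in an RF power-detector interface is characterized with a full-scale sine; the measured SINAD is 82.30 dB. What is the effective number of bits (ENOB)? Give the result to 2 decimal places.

ENOB = (82.30 − 1.76)/6.02 = 13.3787 bits.

13.38 bits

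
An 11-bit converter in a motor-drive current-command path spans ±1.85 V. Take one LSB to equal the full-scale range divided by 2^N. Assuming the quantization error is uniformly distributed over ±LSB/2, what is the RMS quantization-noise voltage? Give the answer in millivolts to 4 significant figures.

Range = 1.85 − (-1.85) = 3.7 V.
Step size = 3.7/2048 V = 1.80664 mV.
V_rms = LSB/√12 = 1.80664 mV / √12 = 0.5215 mV.

0.5215 mV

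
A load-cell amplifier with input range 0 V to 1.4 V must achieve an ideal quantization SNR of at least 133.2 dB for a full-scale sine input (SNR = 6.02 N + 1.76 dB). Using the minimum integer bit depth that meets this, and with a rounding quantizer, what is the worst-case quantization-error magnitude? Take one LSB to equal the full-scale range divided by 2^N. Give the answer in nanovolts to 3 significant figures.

Full-scale range = 1.4 V.
N ≥ (133.2 − 1.76)/6.02 = 21.834 → N_min = 22.
One LSB is 1.4 V / 4194304 = 333.79 nV.
|e|_max = LSB/2 = 167 nV.

167 nV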